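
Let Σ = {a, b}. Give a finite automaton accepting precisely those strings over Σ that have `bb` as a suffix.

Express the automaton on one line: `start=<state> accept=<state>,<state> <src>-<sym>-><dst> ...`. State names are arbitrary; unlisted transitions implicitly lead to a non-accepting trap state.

Remember how much of `bb` the current input suffix matches. State q0 means no match yet; q1 means the last symbol is `b`; q2 means the last 2 symbols are `bb`. Only q2 accepts. On a mismatch, fall back to the longest proper suffix that is still a prefix of `bb`.
A 3-state machine:
        a   b  
>  q0   q0  q1 
   q1   q0  q2 
 * q2   q0  q2 
(> = start, * = accepting)

start=q0 accept=q2 q0-a->q0 q0-b->q1 q1-a->q0 q1-b->q2 q2-a->q0 q2-b->q2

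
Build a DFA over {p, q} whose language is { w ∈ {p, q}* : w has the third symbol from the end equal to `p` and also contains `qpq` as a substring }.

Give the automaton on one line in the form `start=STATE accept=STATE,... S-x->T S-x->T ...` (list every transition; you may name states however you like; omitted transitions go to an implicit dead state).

start=A accept=P,Q,U,V A-p->B A-q->C B-p->D B-q->E C-p->F C-q->G D-p->H D-q->I E-p->J E-q->K F-p->L F-q->M G-p->N G-q->O H-p->H H-q->I I-p->J I-q->K J-p->L J-q->M K-p->N K-q->O L-p->H L-q->I M-p->P M-q->Q N-p->L N-q->M O-p->N O-q->O P-p->R P-q->M Q-p->S Q-q->T R-p->U R-q->V S-p->R S-q->M T-p->S T-q->T U-p->U U-q->V V-p->P V-q->Q

Run two small machines in parallel and take their product. The first has 15 states tracking the last 3 symbols read; the second has 4 states tracking whether and how much of `qpq` has been seen. A product state is a pair (one from each), accepting exactly when both do.
With 22 states:
       p  q 
>  A   B  C 
   B   D  E 
   C   F  G 
   D   H  I 
   E   J  K 
   F   L  M 
   G   N  O 
   H   H  I 
   I   J  K 
   J   L  M 
   K   N  O 
   L   H  I 
   M   P  Q 
   N   L  M 
   O   N  O 
 * P   R  M 
 * Q   S  T 
   R   U  V 
   S   R  M 
   T   S  T 
 * U   U  V 
 * V   P  Q 
(> = start, * = accepting)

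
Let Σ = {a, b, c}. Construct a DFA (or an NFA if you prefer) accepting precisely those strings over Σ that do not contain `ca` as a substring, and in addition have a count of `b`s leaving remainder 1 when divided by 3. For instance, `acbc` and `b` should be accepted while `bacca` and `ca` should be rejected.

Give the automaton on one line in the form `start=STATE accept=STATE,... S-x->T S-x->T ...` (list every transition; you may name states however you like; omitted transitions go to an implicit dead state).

Handle the two conditions separately and then intersect. The first has 3 states tracking partial matches of the forbidden pattern `ca`; the second has 3 states tracking the count of `b`s modulo 3. A product state is a pair (one from each), accepting exactly when both do. Minimizing collapses redundant product states.
With 7 states:
        a   b   c  
>  q0   q0  q1  q2 
 * q1   q1  q3  q4 
   q2   q5  q1  q2 
   q3   q3  q0  q6 
 * q4   q5  q3  q4 
   q5   q5  q5  q5 
   q6   q5  q0  q6 
(> = start, * = accepting)

start=q0 accept=q1,q4 q0-a->q0 q0-b->q1 q0-c->q2 q1-a->q1 q1-b->q3 q1-c->q4 q2-a->q5 q2-b->q1 q2-c->q2 q3-a->q3 q3-b->q0 q3-c->q6 q4-a->q5 q4-b->q3 q4-c->q4 q5-a->q5 q5-b->q5 q5-c->q5 q6-a->q5 q6-b->q0 q6-c->q6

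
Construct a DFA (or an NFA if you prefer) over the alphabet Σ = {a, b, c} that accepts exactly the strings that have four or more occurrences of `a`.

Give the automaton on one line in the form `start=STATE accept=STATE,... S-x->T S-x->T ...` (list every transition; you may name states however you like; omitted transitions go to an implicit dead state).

start=S0 accept=S4,S5 S0-a->S1 S0-b->S0 S0-c->S0 S1-a->S2 S1-b->S1 S1-c->S1 S2-a->S3 S2-b->S2 S2-c->S2 S3-a->S4 S3-b->S3 S3-c->S3 S4-a->S5 S4-b->S4 S4-c->S4 S5-a->S5 S5-b->S5 S5-c->S5

Count `a`s, saturating at 5: states S0 through S4 mean 0 through 4 `a`s seen; S5 means more than 4. Each `a` increments (capped at S5); other symbols loop. Accept from {S4, S5}.
A 6-state machine:
        a   b   c  
>  S0   S1  S0  S0 
   S1   S2  S1  S1 
   S2   S3  S2  S2 
   S3   S4  S3  S3 
 * S4   S5  S4  S4 
 * S5   S5  S5  S5 
(> = start, * = accepting)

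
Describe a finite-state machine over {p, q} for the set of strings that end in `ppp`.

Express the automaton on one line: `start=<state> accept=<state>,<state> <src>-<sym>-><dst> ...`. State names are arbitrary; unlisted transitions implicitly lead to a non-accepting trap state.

Let each state record the length of the longest suffix of the input read so far that is also a prefix of `ppp`. B means the last symbol is `p`; C means the last 2 symbols are `pp`; D means the last 3 symbols are `ppp`. Accept only at D, where the string currently ends in `ppp`.
With 4 states:
       p  q 
>  A   B  A 
   B   C  A 
   C   D  A 
 * D   D  A 
(> = start, * = accepting)

start=A accept=D A-p->B A-q->A B-p->C B-q->A C-p->D C-q->A D-p->D D-q->A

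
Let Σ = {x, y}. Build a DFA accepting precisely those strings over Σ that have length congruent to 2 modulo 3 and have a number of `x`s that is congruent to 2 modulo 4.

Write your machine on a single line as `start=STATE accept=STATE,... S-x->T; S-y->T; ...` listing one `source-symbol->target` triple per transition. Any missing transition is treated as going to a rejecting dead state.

start=S0; accept=S3; S0-x->S1; S0-y->S2; S1-x->S3; S1-y->S4; S2-x->S4; S2-y->S5; S3-x->S6; S3-y->S7; S4-x->S7; S4-y->S8; S5-x->S8; S5-y->S0; S6-x->S2; S6-y->S9; S7-x->S9; S7-y->S10; S8-x->S10; S8-y->S1; S9-x->S5; S9-y->S11; S10-x->S11; S10-y->S3; S11-x->S0; S11-y->S6

Build one automaton per condition and run them in lockstep. The first has 3 states tracking the input length modulo 3; the second has 4 states tracking the count of `x`s modulo 4. A product state is a pair (one from each), accepting exactly when both do.
A 12-state machine:
          x    y  
>  S0     S1   S2 
   S1     S3   S4 
   S2     S4   S5 
 * S3     S6   S7 
   S4     S7   S8 
   S5     S8   S0 
   S6     S2   S9 
   S7     S9  S10 
   S8    S10   S1 
   S9     S5  S11 
   S10   S11   S3 
   S11    S0   S6 
(> = start, * = accepting)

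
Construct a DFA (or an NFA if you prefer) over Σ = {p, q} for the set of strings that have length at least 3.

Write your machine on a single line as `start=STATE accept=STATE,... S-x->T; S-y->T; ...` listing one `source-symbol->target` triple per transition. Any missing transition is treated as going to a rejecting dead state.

Count input length up to 4: every symbol moves from s0 toward s4, which means 'more than 3' and absorbs. Accept from {s3, s4}.
5 states suffice.
        p   q  
>  s0   s1  s1 
   s1   s2  s2 
   s2   s3  s3 
 * s3   s4  s4 
 * s4   s4  s4 
(> = start, * = accepting)

start=s0; accept=s3,s4; s0-p->s1; s0-q->s1; s1-p->s2; s1-q->s2; s2-p->s3; s2-q->s3; s3-p->s4; s3-q->s4; s4-p->s4; s4-q->s4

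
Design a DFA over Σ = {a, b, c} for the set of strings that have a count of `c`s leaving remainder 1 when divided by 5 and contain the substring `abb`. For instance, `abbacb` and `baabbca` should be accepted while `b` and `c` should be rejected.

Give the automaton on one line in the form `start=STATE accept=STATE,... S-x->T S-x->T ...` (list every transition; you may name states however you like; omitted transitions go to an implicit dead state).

Run two small machines in parallel and take their product. One (5 states) tracks the count of `c`s modulo 5; the other (4 states) tracks whether and how much of `abb` has been seen. Each combined state is a pair, one component from each; accept when both components accept.
          a    b    c  
>  q0     q1   q0   q2 
   q1     q1   q3   q2 
   q2     q4   q2   q5 
   q3     q1   q6   q2 
   q4     q4   q7   q5 
   q5     q8   q5   q9 
   q6     q6   q6  q10 
   q7     q4  q10   q5 
   q8     q8  q11   q9 
   q9    q12   q9  q13 
 * q10   q10  q10  q14 
   q11    q8  q14   q9 
   q12   q12  q15  q13 
   q13   q16  q13   q0 
   q14   q14  q14  q17 
   q15   q12  q17  q13 
   q16   q16  q18   q0 
   q17   q17  q17  q19 
   q18   q16  q19   q0 
   q19   q19  q19   q6 
(> = start, * = accepting)

start=q0 accept=q10 q0-a->q1 q0-b->q0 q0-c->q2 q1-a->q1 q1-b->q3 q1-c->q2 q2-a->q4 q2-b->q2 q2-c->q5 q3-a->q1 q3-b->q6 q3-c->q2 q4-a->q4 q4-b->q7 q4-c->q5 q5-a->q8 q5-b->q5 q5-c->q9 q6-a->q6 q6-b->q6 q6-c->q10 q7-a->q4 q7-b->q10 q7-c->q5 q8-a->q8 q8-b->q11 q8-c->q9 q9-a->q12 q9-b->q9 q9-c->q13 q10-a->q10 q10-b->q10 q10-c->q14 q11-a->q8 q11-b->q14 q11-c->q9 q12-a->q12 q12-b->q15 q12-c->q13 q13-a->q16 q13-b->q13 q13-c->q0 q14-a->q14 q14-b->q14 q14-c->q17 q15-a->q12 q15-b->q17 q15-c->q13 q16-a->q16 q16-b->q18 q16-c->q0 q17-a->q17 q17-b->q17 q17-c->q19 q18-a->q16 q18-b->q19 q18-c->q0 q19-a->q19 q19-b->q19 q19-c->q6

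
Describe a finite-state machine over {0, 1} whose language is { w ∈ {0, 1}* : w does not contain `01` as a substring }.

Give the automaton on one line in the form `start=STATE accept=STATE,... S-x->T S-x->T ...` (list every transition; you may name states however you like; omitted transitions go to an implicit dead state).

Track partial matches of the forbidden pattern `01`. State q2 is a dead state reached once `01` has occurred; every other state accepts. q0 means no part of `01` is currently matched.
With 3 states:
        0   1  
>* q0   q1  q0 
 * q1   q1  q2 
   q2   q2  q2 
(> = start, * = accepting)

start=q0 accept=q0,q1 q0-0->q1 q0-1->q0 q1-0->q1 q1-1->q2 q2-0->q2 q2-1->q2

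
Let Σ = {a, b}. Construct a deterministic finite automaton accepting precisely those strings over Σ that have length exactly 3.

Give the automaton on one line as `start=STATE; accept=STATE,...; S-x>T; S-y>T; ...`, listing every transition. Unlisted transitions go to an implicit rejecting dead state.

start=q0; accept=q3; q0-a>q1; q0-b>q1; q1-a>q2; q1-b>q2; q2-a>q3; q2-b>q3; q3-a>q4; q3-b>q4; q4-a>q4; q4-b>q4

We only need to distinguish lengths 0, 1, …, 3, and '>3'. Chain q0 → q1 → q2 → q3 → q4 on every symbol, with q4 looping. Accepting states: {q3}.
With 5 states:
        a   b  
>  q0   q1  q1 
   q1   q2  q2 
   q2   q3  q3 
 * q3   q4  q4 
   q4   q4  q4 
(> = start, * = accepting)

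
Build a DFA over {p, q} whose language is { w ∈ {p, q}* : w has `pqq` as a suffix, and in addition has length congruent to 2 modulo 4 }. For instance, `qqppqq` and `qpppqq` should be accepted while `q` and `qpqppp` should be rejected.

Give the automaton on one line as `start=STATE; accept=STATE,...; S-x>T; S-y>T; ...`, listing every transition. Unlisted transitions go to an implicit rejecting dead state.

start=s0; accept=s15; s0-p>s1; s0-q>s2; s1-p>s3; s1-q>s4; s2-p>s3; s2-q>s5; s3-p>s6; s3-q>s7; s4-p>s6; s4-q>s8; s5-p>s6; s5-q>s9; s6-p>s10; s6-q>s11; s7-p>s10; s7-q>s12; s8-p>s10; s8-q>s0; s9-p>s10; s9-q>s0; s10-p>s1; s10-q>s13; s11-p>s1; s11-q>s14; s12-p>s1; s12-q>s2; s13-p>s3; s13-q>s15; s14-p>s3; s14-q>s5; s15-p>s6; s15-q>s9

Build one automaton per condition and run them in lockstep. One (4 states) tracks how much of the suffix `pqq` has currently been matched; the other (4 states) tracks the input length modulo 4. Each combined state is a pair, one component from each; accept when both components accept.
With 16 states:
          p    q  
>  s0     s1   s2 
   s1     s3   s4 
   s2     s3   s5 
   s3     s6   s7 
   s4     s6   s8 
   s5     s6   s9 
   s6    s10  s11 
   s7    s10  s12 
   s8    s10   s0 
   s9    s10   s0 
   s10    s1  s13 
   s11    s1  s14 
   s12    s1   s2 
   s13    s3  s15 
   s14    s3   s5 
 * s15    s6   s9 
(> = start, * = accepting)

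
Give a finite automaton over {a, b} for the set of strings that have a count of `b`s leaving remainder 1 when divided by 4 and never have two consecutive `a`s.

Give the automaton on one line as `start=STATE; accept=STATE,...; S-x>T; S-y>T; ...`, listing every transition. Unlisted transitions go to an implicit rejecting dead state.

start=q0; accept=q2,q4; q0-a>q1; q0-b>q2; q1-a>q3; q1-b>q2; q2-a>q4; q2-b>q5; q3-a>q3; q3-b>q3; q4-a>q3; q4-b>q5; q5-a>q6; q5-b>q7; q6-a>q3; q6-b>q7; q7-a>q8; q7-b>q0; q8-a>q3; q8-b>q0

Handle the two conditions separately and then intersect. One (4 states) tracks the count of `b`s modulo 4; the other (3 states) tracks partial matches of the forbidden pattern `aa`. Each combined state is a pair, one component from each; accept when both components accept. After merging equivalent states the machine shrinks.
9 states suffice.
        a   b  
>  q0   q1  q2 
   q1   q3  q2 
 * q2   q4  q5 
   q3   q3  q3 
 * q4   q3  q5 
   q5   q6  q7 
   q6   q3  q7 
   q7   q8  q0 
   q8   q3  q0 
(> = start, * = accepting)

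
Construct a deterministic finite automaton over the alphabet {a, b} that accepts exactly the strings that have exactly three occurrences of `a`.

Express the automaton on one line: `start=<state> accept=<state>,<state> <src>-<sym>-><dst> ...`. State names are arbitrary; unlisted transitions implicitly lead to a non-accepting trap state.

Count `a`s, saturating at 4: states S0 through S3 mean 0 through 3 `a`s seen; S4 means more than 3. Each `a` increments (capped at S4); other symbols loop. Accept from {S3}.
With 5 states:
        a   b  
>  S0   S1  S0 
   S1   S2  S1 
   S2   S3  S2 
 * S3   S4  S3 
   S4   S4  S4 
(> = start, * = accepting)

start=S0 accept=S3 S0-a->S1 S0-b->S0 S1-a->S2 S1-b->S1 S2-a->S3 S2-b->S2 S3-a->S4 S3-b->S3 S4-a->S4 S4-b->S4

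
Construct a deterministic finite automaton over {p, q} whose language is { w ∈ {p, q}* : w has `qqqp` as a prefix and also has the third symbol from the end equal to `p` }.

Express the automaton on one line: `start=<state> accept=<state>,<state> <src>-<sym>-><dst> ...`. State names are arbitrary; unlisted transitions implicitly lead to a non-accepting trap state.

Handle the two conditions separately and then intersect. One (6 states) tracks whether the input so far still matches the prefix `qqqp`; the other (15 states) tracks the last 3 symbols read. Each combined state is a pair, one component from each; accept when both components accept. Minimizing collapses redundant product states.
13 states suffice.
          p    q  
>  S0     S1   S2 
   S1     S1   S1 
   S2     S1   S3 
   S3     S1   S4 
   S4     S5   S1 
   S5     S6   S7 
   S6     S8   S9 
   S7    S10  S11 
 * S8     S8   S9 
 * S9    S10  S11 
 * S10    S6   S7 
 * S11    S5  S12 
   S12    S5  S12 
(> = start, * = accepting)

start=S0 accept=S8,S9,S10,S11 S0-p->S1 S0-q->S2 S1-p->S1 S1-q->S1 S2-p->S1 S2-q->S3 S3-p->S1 S3-q->S4 S4-p->S5 S4-q->S1 S5-p->S6 S5-q->S7 S6-p->S8 S6-q->S9 S7-p->S10 S7-q->S11 S8-p->S8 S8-q->S9 S9-p->S10 S9-q->S11 S10-p->S6 S10-q->S7 S11-p->S5 S11-q->S12 S12-p->S5 S12-q->S12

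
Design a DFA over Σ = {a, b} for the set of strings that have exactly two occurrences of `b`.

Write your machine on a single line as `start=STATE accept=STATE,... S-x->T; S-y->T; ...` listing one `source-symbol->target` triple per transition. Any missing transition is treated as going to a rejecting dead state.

Count `b`s, saturating at 3: states s0 through s2 mean 0 through 2 `b`s seen; s3 means more than 2. Each `b` increments (capped at s3); other symbols loop. Accept from {s2}.
4 states suffice.
        a   b  
>  s0   s0  s1 
   s1   s1  s2 
 * s2   s2  s3 
   s3   s3  s3 
(> = start, * = accepting)

start=s0; accept=s2; s0-a->s0; s0-b->s1; s1-a->s1; s1-b->s2; s2-a->s2; s2-b->s3; s3-a->s3; s3-b->s3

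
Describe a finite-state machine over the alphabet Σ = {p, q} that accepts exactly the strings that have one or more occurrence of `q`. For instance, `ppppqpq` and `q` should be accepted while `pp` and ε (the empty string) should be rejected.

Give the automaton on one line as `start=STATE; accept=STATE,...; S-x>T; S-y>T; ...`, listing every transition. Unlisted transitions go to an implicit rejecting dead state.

Count `q`s, saturating at 2: state S0 means no `q` yet, S1 means one `q` seen, S2 means more than one. Each `q` increments (capped at S2); other symbols loop. Accept from {S1, S2}.
3 states suffice.
        p   q  
>  S0   S0  S1 
 * S1   S1  S2 
 * S2   S2  S2 
(> = start, * = accepting)

start=S0; accept=S1,S2; S0-p>S0; S0-q>S1; S1-p>S1; S1-q>S2; S2-p>S2; S2-q>S2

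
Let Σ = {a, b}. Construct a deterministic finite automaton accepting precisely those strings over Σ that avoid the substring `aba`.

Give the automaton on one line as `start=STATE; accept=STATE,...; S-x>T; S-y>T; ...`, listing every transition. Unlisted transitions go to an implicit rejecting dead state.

This is the complement of 'contains `aba`'. Use the same substring-matching states — s0 through s3 holding how much of `aba` has just been matched — but flip the accepting set: everything except the trap s3 accepts.
With 4 states:
        a   b  
>* s0   s1  s0 
 * s1   s1  s2 
 * s2   s3  s0 
   s3   s3  s3 
(> = start, * = accepting)

start=s0; accept=s0,s1,s2; s0-a>s1; s0-b>s0; s1-a>s1; s1-b>s2; s2-a>s3; s2-b>s0; s3-a>s3; s3-b>s3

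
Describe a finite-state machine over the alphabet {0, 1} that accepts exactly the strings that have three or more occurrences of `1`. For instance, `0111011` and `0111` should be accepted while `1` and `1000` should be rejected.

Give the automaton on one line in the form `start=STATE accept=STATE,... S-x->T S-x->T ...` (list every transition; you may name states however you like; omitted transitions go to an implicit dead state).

Only the number of `1`s matters, and only up to 4. Make a chain A → B → C → D → E advanced by each `1` (with E absorbing); every other symbol self-loops. The accepting set is {D, E}.
With 5 states:
       0  1 
>  A   A  B 
   B   B  C 
   C   C  D 
 * D   D  E 
 * E   E  E 
(> = start, * = accepting)

start=A accept=D,E A-0->A A-1->B B-0->B B-1->C C-0->C C-1->D D-0->D D-1->E E-0->E E-1->E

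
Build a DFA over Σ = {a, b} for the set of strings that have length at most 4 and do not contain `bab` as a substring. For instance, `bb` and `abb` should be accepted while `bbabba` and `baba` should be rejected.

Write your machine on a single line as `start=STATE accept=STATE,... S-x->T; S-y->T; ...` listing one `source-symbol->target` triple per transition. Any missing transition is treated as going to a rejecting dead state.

start=q0; accept=q0,q1,q2,q3,q4,q5,q6,q7,q9; q0-a->q1; q0-b->q2; q1-a->q3; q1-b->q4; q2-a->q5; q2-b->q4; q3-a->q6; q3-b->q6; q4-a->q7; q4-b->q6; q5-a->q6; q5-b->q8; q6-a->q9; q6-b->q9; q7-a->q9; q7-b->q8; q8-a->q8; q8-b->q8; q9-a->q8; q9-b->q8

Run two small machines in parallel and take their product. One (6 states) tracks the input length, saturating at 5; the other (4 states) tracks partial matches of the forbidden pattern `bab`. Each combined state is a pair, one component from each; accept when both components accept. After merging equivalent states the machine shrinks.
10 states suffice.
        a   b  
>* q0   q1  q2 
 * q1   q3  q4 
 * q2   q5  q4 
 * q3   q6  q6 
 * q4   q7  q6 
 * q5   q6  q8 
 * q6   q9  q9 
 * q7   q9  q8 
   q8   q8  q8 
 * q9   q8  q8 
(> = start, * = accepting)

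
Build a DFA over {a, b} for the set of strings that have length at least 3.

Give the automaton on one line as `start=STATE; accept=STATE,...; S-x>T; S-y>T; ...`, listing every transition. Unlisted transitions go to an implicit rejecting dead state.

Count input length up to 4: every symbol moves from q0 toward q4, which means 'more than 3' and absorbs. Accept from {q3, q4}.
        a   b  
>  q0   q1  q1 
   q1   q2  q2 
   q2   q3  q3 
 * q3   q4  q4 
 * q4   q4  q4 
(> = start, * = accepting)

start=q0; accept=q3,q4; q0-a>q1; q0-b>q1; q1-a>q2; q1-b>q2; q2-a>q3; q2-b>q3; q3-a>q4; q3-b>q4; q4-a>q4; q4-b>q4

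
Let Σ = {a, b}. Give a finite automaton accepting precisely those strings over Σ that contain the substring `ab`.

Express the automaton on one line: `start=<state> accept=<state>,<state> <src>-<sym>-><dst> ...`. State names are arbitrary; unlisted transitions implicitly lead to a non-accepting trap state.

States S0..S1 record the length of the longest prefix of `ab` that matches the current input suffix. Reaching S2 means `ab` has been seen, and we stay there forever. Accept from S2.
3 states suffice.
        a   b  
>  S0   S1  S0 
   S1   S1  S2 
 * S2   S2  S2 
(> = start, * = accepting)

start=S0 accept=S2 S0-a->S1 S0-b->S0 S1-a->S1 S1-b->S2 S2-a->S2 S2-b->S2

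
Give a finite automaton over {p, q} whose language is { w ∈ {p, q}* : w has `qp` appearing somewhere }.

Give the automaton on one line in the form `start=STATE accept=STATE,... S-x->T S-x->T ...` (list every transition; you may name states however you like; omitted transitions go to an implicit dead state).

States S0..S1 record the length of the longest prefix of `qp` that matches the current input suffix. Reaching S2 means `qp` has been seen, and we stay there forever. Accept from S2.
        p   q  
>  S0   S0  S1 
   S1   S2  S1 
 * S2   S2  S2 
(> = start, * = accepting)

start=S0 accept=S2 S0-p->S0 S0-q->S1 S1-p->S2 S1-q->S1 S2-p->S2 S2-q->S2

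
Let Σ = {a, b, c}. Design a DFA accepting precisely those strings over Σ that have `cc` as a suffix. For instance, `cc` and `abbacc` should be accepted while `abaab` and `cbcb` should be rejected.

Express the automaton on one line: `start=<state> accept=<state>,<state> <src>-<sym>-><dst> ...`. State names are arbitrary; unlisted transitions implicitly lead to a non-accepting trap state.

Remember how much of `cc` the current input suffix matches. State q0 means no match yet; q1 means the last symbol is `c`; q2 means the last 2 symbols are `cc`. Only q2 accepts. On a mismatch, fall back to the longest proper suffix that is still a prefix of `cc`.
With 3 states:
        a   b   c  
>  q0   q0  q0  q1 
   q1   q0  q0  q2 
 * q2   q0  q0  q2 
(> = start, * = accepting)

start=q0 accept=q2 q0-a->q0 q0-b->q0 q0-c->q1 q1-a->q0 q1-b->q0 q1-c->q2 q2-a->q0 q2-b->q0 q2-c->q2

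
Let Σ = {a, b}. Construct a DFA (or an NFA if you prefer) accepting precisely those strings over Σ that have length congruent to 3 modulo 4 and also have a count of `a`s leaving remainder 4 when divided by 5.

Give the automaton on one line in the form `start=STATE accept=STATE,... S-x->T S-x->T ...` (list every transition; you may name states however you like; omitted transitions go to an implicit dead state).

start=s0 accept=s19 s0-a->s1 s0-b->s2 s1-a->s3 s1-b->s4 s2-a->s4 s2-b->s5 s3-a->s6 s3-b->s7 s4-a->s7 s4-b->s8 s5-a->s8 s5-b->s9 s6-a->s10 s6-b->s11 s7-a->s11 s7-b->s12 s8-a->s12 s8-b->s13 s9-a->s13 s9-b->s0 s10-a->s2 s10-b->s14 s11-a->s14 s11-b->s15 s12-a->s15 s12-b->s16 s13-a->s16 s13-b->s1 s14-a->s5 s14-b->s17 s15-a->s17 s15-b->s18 s16-a->s18 s16-b->s3 s17-a->s9 s17-b->s19 s18-a->s19 s18-b->s6 s19-a->s0 s19-b->s10

Handle the two conditions separately and then intersect. One (4 states) tracks the input length modulo 4; the other (5 states) tracks the count of `a`s modulo 5. Each combined state is a pair, one component from each; accept when both components accept.
20 states suffice.
          a    b  
>  s0     s1   s2 
   s1     s3   s4 
   s2     s4   s5 
   s3     s6   s7 
   s4     s7   s8 
   s5     s8   s9 
   s6    s10  s11 
   s7    s11  s12 
   s8    s12  s13 
   s9    s13   s0 
   s10    s2  s14 
   s11   s14  s15 
   s12   s15  s16 
   s13   s16   s1 
   s14    s5  s17 
   s15   s17  s18 
   s16   s18   s3 
   s17    s9  s19 
   s18   s19   s6 
 * s19    s0  s10 
(> = start, * = accepting)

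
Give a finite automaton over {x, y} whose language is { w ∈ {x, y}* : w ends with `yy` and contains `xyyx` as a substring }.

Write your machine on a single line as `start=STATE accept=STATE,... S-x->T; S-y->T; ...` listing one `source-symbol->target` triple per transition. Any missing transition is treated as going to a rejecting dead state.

start=q0; accept=q6; q0-x->q1; q0-y->q0; q1-x->q1; q1-y->q2; q2-x->q1; q2-y->q3; q3-x->q4; q3-y->q0; q4-x->q4; q4-y->q5; q5-x->q4; q5-y->q6; q6-x->q4; q6-y->q6

Build one automaton per condition and run them in lockstep. One (3 states) tracks how much of the suffix `yy` has currently been matched; the other (5 states) tracks whether and how much of `xyyx` has been seen. Each combined state is a pair, one component from each; accept when both components accept. After merging equivalent states the machine shrinks.
With 7 states:
        x   y  
>  q0   q1  q0 
   q1   q1  q2 
   q2   q1  q3 
   q3   q4  q0 
   q4   q4  q5 
   q5   q4  q6 
 * q6   q4  q6 
(> = start, * = accepting)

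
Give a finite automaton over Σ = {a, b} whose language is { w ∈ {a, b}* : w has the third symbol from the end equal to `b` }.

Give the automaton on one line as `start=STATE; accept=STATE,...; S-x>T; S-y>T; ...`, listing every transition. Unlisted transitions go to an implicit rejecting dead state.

A DFA must remember the last 3 symbols (since which symbol is third-to-last isn't known until the input ends). Use one state per possible window of the last ≤3 symbols; accept from those whose window starts with `b`.
With 15 states:
          a    b  
>  S0     S1   S2 
   S1     S3   S4 
   S2     S5   S6 
   S3     S7   S8 
   S4     S9  S10 
   S5    S11  S12 
   S6    S13  S14 
   S7     S7   S8 
   S8     S9  S10 
   S9    S11  S12 
   S10   S13  S14 
 * S11    S7   S8 
 * S12    S9  S10 
 * S13   S11  S12 
 * S14   S13  S14 
(> = start, * = accepting)

start=S0; accept=S11,S12,S13,S14; S0-a>S1; S0-b>S2; S1-a>S3; S1-b>S4; S2-a>S5; S2-b>S6; S3-a>S7; S3-b>S8; S4-a>S9; S4-b>S10; S5-a>S11; S5-b>S12; S6-a>S13; S6-b>S14; S7-a>S7; S7-b>S8; S8-a>S9; S8-b>S10; S9-a>S11; S9-b>S12; S10-a>S13; S10-b>S14; S11-a>S7; S11-b>S8; S12-a>S9; S12-b>S10; S13-a>S11; S13-b>S12; S14-a>S13; S14-b>S14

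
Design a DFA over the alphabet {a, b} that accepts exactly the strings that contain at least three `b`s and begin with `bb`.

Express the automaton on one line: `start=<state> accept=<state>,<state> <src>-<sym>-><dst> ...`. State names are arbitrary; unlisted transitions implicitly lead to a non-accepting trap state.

start=q0 accept=q4 q0-a->q1 q0-b->q2 q1-a->q1 q1-b->q1 q2-a->q1 q2-b->q3 q3-a->q3 q3-b->q4 q4-a->q4 q4-b->q4

Build one automaton per condition and run them in lockstep. One (5 states) tracks the count of `b`s, saturating at 4; the other (4 states) tracks whether the input so far still matches the prefix `bb`. Each combined state is a pair, one component from each; accept when both components accept. Equivalent product states are then merged.
With 5 states:
        a   b  
>  q0   q1  q2 
   q1   q1  q1 
   q2   q1  q3 
   q3   q3  q4 
 * q4   q4  q4 
(> = start, * = accepting)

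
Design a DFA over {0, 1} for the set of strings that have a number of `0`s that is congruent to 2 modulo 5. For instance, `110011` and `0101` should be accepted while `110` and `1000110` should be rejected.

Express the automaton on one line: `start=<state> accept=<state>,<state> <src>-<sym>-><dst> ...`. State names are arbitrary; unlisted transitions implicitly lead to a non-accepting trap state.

start=s0 accept=s2 s0-0->s1 s0-1->s0 s1-0->s2 s1-1->s1 s2-0->s3 s2-1->s2 s3-0->s4 s3-1->s3 s4-0->s0 s4-1->s4

Keep the running count of `0`s modulo 5: each `0` advances along the cycle s0 → s1 → s2 → s3 → s4 → s0 while other symbols loop. Accept at s2.
With 5 states:
        0   1  
>  s0   s1  s0 
   s1   s2  s1 
 * s2   s3  s2 
   s3   s4  s3 
   s4   s0  s4 
(> = start, * = accepting)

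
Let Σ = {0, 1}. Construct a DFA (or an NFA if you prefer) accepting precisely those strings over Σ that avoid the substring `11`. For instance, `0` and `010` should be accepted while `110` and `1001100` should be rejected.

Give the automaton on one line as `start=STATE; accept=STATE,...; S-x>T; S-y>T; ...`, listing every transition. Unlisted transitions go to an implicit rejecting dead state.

Track partial matches of the forbidden pattern `11`. State q2 is a dead state reached once `11` has occurred; every other state accepts. q0 means no part of `11` is currently matched.
A 3-state machine:
        0   1  
>* q0   q0  q1 
 * q1   q0  q2 
   q2   q2  q2 
(> = start, * = accepting)

start=q0; accept=q0,q1; q0-0>q0; q0-1>q1; q1-0>q0; q1-1>q2; q2-0>q2; q2-1>q2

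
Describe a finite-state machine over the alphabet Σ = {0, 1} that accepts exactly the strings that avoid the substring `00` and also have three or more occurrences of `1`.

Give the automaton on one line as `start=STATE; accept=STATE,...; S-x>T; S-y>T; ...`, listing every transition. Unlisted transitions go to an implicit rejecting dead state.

Handle the two conditions separately and then intersect. The first has 3 states tracking partial matches of the forbidden pattern `00`; the second has 5 states tracking the count of `1`s, saturating at 4. A product state is a pair (one from each), accepting exactly when both do.
With 15 states:
          0    1  
>  q0     q1   q2 
   q1     q3   q2 
   q2     q4   q5 
   q3     q3   q6 
   q4     q6   q5 
   q5     q7   q8 
   q6     q6   q9 
   q7     q9   q8 
 * q8    q10  q11 
   q9     q9  q12 
 * q10   q12  q11 
 * q11   q13  q11 
   q12   q12  q14 
 * q13   q14  q11 
   q14   q14  q14 
(> = start, * = accepting)

start=q0; accept=q8,q10,q11,q13; q0-0>q1; q0-1>q2; q1-0>q3; q1-1>q2; q2-0>q4; q2-1>q5; q3-0>q3; q3-1>q6; q4-0>q6; q4-1>q5; q5-0>q7; q5-1>q8; q6-0>q6; q6-1>q9; q7-0>q9; q7-1>q8; q8-0>q10; q8-1>q11; q9-0>q9; q9-1>q12; q10-0>q12; q10-1>q11; q11-0>q13; q11-1>q11; q12-0>q12; q12-1>q14; q13-0>q14; q13-1>q11; q14-0>q14; q14-1>q14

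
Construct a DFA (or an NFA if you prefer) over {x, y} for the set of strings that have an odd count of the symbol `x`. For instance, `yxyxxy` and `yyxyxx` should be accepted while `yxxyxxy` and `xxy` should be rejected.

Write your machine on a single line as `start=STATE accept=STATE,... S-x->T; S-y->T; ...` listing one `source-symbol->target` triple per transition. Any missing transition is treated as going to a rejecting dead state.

The only thing that matters is how many `x`s have appeared, reduced mod 2. Use one state per residue: S0 for 0, …, S1 for 1. Reading `x` moves to the next residue; anything else stays put. S1 is accepting.
A 2-state machine:
        x   y  
>  S0   S1  S0 
 * S1   S0  S1 
(> = start, * = accepting)

start=S0; accept=S1; S0-x->S1; S0-y->S0; S1-x->S0; S1-y->S1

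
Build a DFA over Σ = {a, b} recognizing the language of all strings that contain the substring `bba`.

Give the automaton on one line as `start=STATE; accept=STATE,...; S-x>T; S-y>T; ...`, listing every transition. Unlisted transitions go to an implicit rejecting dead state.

States q0..q2 record the length of the longest prefix of `bba` that matches the current input suffix. Reaching q3 means `bba` has been seen, and we stay there forever. Accept from q3.
4 states suffice.
        a   b  
>  q0   q0  q1 
   q1   q0  q2 
   q2   q3  q2 
 * q3   q3  q3 
(> = start, * = accepting)

start=q0; accept=q3; q0-a>q0; q0-b>q1; q1-a>q0; q1-b>q2; q2-a>q3; q2-b>q2; q3-a>q3; q3-b>q3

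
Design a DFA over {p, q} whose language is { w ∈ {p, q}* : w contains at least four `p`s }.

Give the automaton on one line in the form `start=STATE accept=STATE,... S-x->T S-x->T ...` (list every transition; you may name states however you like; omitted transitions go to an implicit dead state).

start=s0 accept=s4,s5 s0-p->s1 s0-q->s0 s1-p->s2 s1-q->s1 s2-p->s3 s2-q->s2 s3-p->s4 s3-q->s3 s4-p->s5 s4-q->s4 s5-p->s5 s5-q->s5

Only the number of `p`s matters, and only up to 5. Make a chain s0 → s1 → s2 → s3 → s4 → s5 advanced by each `p` (with s5 absorbing); every other symbol self-loops. The accepting set is {s4, s5}.
6 states suffice.
        p   q  
>  s0   s1  s0 
   s1   s2  s1 
   s2   s3  s2 
   s3   s4  s3 
 * s4   s5  s4 
 * s5   s5  s5 
(> = start, * = accepting)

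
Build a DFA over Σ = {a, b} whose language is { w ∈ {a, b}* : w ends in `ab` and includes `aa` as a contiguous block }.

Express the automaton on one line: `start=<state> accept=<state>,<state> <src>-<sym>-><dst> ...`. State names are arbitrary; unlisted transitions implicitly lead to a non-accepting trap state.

start=q0 accept=q4 q0-a->q1 q0-b->q0 q1-a->q2 q1-b->q3 q2-a->q2 q2-b->q4 q3-a->q1 q3-b->q0 q4-a->q2 q4-b->q5 q5-a->q2 q5-b->q5

Run two small machines in parallel and take their product. The first has 3 states tracking how much of the suffix `ab` has currently been matched; the second has 3 states tracking whether and how much of `aa` has been seen. A product state is a pair (one from each), accepting exactly when both do.
6 states suffice.
        a   b  
>  q0   q1  q0 
   q1   q2  q3 
   q2   q2  q4 
   q3   q1  q0 
 * q4   q2  q5 
   q5   q2  q5 
(> = start, * = accepting)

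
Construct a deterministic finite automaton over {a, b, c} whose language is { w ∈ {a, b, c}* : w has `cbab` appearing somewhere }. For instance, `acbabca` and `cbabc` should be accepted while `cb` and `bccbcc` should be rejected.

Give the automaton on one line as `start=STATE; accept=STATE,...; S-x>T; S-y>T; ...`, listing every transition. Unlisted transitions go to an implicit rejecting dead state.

start=S0; accept=S4; S0-a>S0; S0-b>S0; S0-c>S1; S1-a>S0; S1-b>S2; S1-c>S1; S2-a>S3; S2-b>S0; S2-c>S1; S3-a>S0; S3-b>S4; S3-c>S1; S4-a>S4; S4-b>S4; S4-c>S4

States S0..S3 record the length of the longest prefix of `cbab` that matches the current input suffix. Reaching S4 means `cbab` has been seen, and we stay there forever. Accept from S4.
        a   b   c  
>  S0   S0  S0  S1 
   S1   S0  S2  S1 
   S2   S3  S0  S1 
   S3   S0  S4  S1 
 * S4   S4  S4  S4 
(> = start, * = accepting)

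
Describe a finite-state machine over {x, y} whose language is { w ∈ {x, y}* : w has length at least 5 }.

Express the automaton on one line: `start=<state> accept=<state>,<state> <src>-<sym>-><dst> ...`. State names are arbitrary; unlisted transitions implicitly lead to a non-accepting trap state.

start=s0 accept=s5,s6 s0-x->s1 s0-y->s1 s1-x->s2 s1-y->s2 s2-x->s3 s2-y->s3 s3-x->s4 s3-y->s4 s4-x->s5 s4-y->s5 s5-x->s6 s5-y->s6 s6-x->s6 s6-y->s6

Count input length up to 6: every symbol moves from s0 toward s6, which means 'more than 5' and absorbs. Accept from {s5, s6}.
With 7 states:
        x   y  
>  s0   s1  s1 
   s1   s2  s2 
   s2   s3  s3 
   s3   s4  s4 
   s4   s5  s5 
 * s5   s6  s6 
 * s6   s6  s6 
(> = start, * = accepting)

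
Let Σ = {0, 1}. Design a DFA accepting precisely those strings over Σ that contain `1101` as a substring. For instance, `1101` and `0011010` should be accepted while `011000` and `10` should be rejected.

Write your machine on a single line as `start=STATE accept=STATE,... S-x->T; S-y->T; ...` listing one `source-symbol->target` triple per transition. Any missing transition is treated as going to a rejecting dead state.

start=A; accept=E; A-0->A; A-1->B; B-0->A; B-1->C; C-0->D; C-1->C; D-0->A; D-1->E; E-0->E; E-1->E

States A..D record the length of the longest prefix of `1101` that matches the current input suffix. Reaching E means `1101` has been seen, and we stay there forever. Accept from E.
5 states suffice.
       0  1 
>  A   A  B 
   B   A  C 
   C   D  C 
   D   A  E 
 * E   E  E 
(> = start, * = accepting)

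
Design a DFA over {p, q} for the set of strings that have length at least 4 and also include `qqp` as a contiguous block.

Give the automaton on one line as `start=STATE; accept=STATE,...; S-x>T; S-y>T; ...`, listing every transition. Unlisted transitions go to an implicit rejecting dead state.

Build one automaton per condition and run them in lockstep. The first has 6 states tracking the input length, saturating at 5; the second has 4 states tracking whether and how much of `qqp` has been seen. A product state is a pair (one from each), accepting exactly when both do.
With 18 states:
       p  q 
>  A   B  C 
   B   D  E 
   C   D  F 
   D   G  H 
   E   G  I 
   F   J  I 
   G   K  L 
   H   K  M 
   I   N  M 
   J   N  N 
   K   O  P 
   L   O  Q 
   M   R  Q 
 * N   R  R 
   O   O  P 
   P   O  Q 
   Q   R  Q 
 * R   R  R 
(> = start, * = accepting)

start=A; accept=N,R; A-p>B; A-q>C; B-p>D; B-q>E; C-p>D; C-q>F; D-p>G; D-q>H; E-p>G; E-q>I; F-p>J; F-q>I; G-p>K; G-q>L; H-p>K; H-q>M; I-p>N; I-q>M; J-p>N; J-q>N; K-p>O; K-q>P; L-p>O; L-q>Q; M-p>R; M-q>Q; N-p>R; N-q>R; O-p>O; O-q>P; P-p>O; P-q>Q; Q-p>R; Q-q>Q; R-p>R; R-q>R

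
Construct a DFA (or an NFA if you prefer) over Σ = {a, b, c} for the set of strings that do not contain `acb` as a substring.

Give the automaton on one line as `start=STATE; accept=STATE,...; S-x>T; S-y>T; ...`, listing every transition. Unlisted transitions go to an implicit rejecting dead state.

Track partial matches of the forbidden pattern `acb`. State S3 is a dead state reached once `acb` has occurred; every other state accepts. S0 means no part of `acb` is currently matched.
4 states suffice.
        a   b   c  
>* S0   S1  S0  S0 
 * S1   S1  S0  S2 
 * S2   S1  S3  S0 
   S3   S3  S3  S3 
(> = start, * = accepting)

start=S0; accept=S0,S1,S2; S0-a>S1; S0-b>S0; S0-c>S0; S1-a>S1; S1-b>S0; S1-c>S2; S2-a>S1; S2-b>S3; S2-c>S0; S3-a>S3; S3-b>S3; S3-c>S3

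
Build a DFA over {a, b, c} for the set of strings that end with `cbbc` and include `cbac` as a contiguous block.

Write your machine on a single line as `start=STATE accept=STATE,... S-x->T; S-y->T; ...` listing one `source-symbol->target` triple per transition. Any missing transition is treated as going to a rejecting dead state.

start=q0; accept=q10; q0-a->q0; q0-b->q0; q0-c->q1; q1-a->q0; q1-b->q2; q1-c->q1; q2-a->q3; q2-b->q4; q2-c->q1; q3-a->q0; q3-b->q0; q3-c->q5; q4-a->q0; q4-b->q0; q4-c->q6; q5-a->q7; q5-b->q8; q5-c->q5; q6-a->q0; q6-b->q2; q6-c->q1; q7-a->q7; q7-b->q7; q7-c->q5; q8-a->q7; q8-b->q9; q8-c->q5; q9-a->q7; q9-b->q7; q9-c->q10; q10-a->q7; q10-b->q8; q10-c->q5

Build one automaton per condition and run them in lockstep. The first has 5 states tracking how much of the suffix `cbbc` has currently been matched; the second has 5 states tracking whether and how much of `cbac` has been seen. A product state is a pair (one from each), accepting exactly when both do.
An 11-state machine:
          a    b    c  
>  q0     q0   q0   q1 
   q1     q0   q2   q1 
   q2     q3   q4   q1 
   q3     q0   q0   q5 
   q4     q0   q0   q6 
   q5     q7   q8   q5 
   q6     q0   q2   q1 
   q7     q7   q7   q5 
   q8     q7   q9   q5 
   q9     q7   q7  q10 
 * q10    q7   q8   q5 
(> = start, * = accepting)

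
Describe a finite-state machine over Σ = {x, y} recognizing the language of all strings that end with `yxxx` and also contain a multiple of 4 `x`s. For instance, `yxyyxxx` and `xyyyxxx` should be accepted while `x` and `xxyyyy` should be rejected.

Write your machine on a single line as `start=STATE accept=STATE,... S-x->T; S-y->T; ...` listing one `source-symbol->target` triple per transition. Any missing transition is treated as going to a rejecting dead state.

start=A; accept=Q; A-x->B; A-y->C; B-x->D; B-y->E; C-x->F; C-y->C; D-x->G; D-y->H; E-x->I; E-y->E; F-x->J; F-y->E; G-x->A; G-y->K; H-x->L; H-y->H; I-x->M; I-y->H; J-x->N; J-y->H; K-x->O; K-y->K; L-x->P; L-y->K; M-x->Q; M-y->K; N-x->A; N-y->K; O-x->R; O-y->C; P-x->S; P-y->C; Q-x->B; Q-y->C; R-x->T; R-y->E; S-x->D; S-y->E; T-x->G; T-y->H

Build one automaton per condition and run them in lockstep. One (5 states) tracks how much of the suffix `yxxx` has currently been matched; the other (4 states) tracks the count of `x`s modulo 4. Each combined state is a pair, one component from each; accept when both components accept.
With 20 states:
       x  y 
>  A   B  C 
   B   D  E 
   C   F  C 
   D   G  H 
   E   I  E 
   F   J  E 
   G   A  K 
   H   L  H 
   I   M  H 
   J   N  H 
   K   O  K 
   L   P  K 
   M   Q  K 
   N   A  K 
   O   R  C 
   P   S  C 
 * Q   B  C 
   R   T  E 
   S   D  E 
   T   G  H 
(> = start, * = accepting)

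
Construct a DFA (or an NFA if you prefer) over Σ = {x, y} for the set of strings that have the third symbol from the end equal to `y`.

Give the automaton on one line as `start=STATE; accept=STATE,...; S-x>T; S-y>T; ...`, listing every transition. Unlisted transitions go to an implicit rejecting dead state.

start=q0; accept=q11,q12,q13,q14; q0-x>q1; q0-y>q2; q1-x>q3; q1-y>q4; q2-x>q5; q2-y>q6; q3-x>q7; q3-y>q8; q4-x>q9; q4-y>q10; q5-x>q11; q5-y>q12; q6-x>q13; q6-y>q14; q7-x>q7; q7-y>q8; q8-x>q9; q8-y>q10; q9-x>q11; q9-y>q12; q10-x>q13; q10-y>q14; q11-x>q7; q11-y>q8; q12-x>q9; q12-y>q10; q13-x>q11; q13-y>q12; q14-x>q13; q14-y>q14

Because acceptance depends on a position counted from the end, the machine has to buffer the most recent 3 symbols. Make each state the string of the last up-to-3 symbols read; on input `x` shift the window left and append `x`. Accept when the buffered window has length 3 and begins with `y`.
A 15-state machine:
          x    y  
>  q0     q1   q2 
   q1     q3   q4 
   q2     q5   q6 
   q3     q7   q8 
   q4     q9  q10 
   q5    q11  q12 
   q6    q13  q14 
   q7     q7   q8 
   q8     q9  q10 
   q9    q11  q12 
   q10   q13  q14 
 * q11    q7   q8 
 * q12    q9  q10 
 * q13   q11  q12 
 * q14   q13  q14 
(> = start, * = accepting)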